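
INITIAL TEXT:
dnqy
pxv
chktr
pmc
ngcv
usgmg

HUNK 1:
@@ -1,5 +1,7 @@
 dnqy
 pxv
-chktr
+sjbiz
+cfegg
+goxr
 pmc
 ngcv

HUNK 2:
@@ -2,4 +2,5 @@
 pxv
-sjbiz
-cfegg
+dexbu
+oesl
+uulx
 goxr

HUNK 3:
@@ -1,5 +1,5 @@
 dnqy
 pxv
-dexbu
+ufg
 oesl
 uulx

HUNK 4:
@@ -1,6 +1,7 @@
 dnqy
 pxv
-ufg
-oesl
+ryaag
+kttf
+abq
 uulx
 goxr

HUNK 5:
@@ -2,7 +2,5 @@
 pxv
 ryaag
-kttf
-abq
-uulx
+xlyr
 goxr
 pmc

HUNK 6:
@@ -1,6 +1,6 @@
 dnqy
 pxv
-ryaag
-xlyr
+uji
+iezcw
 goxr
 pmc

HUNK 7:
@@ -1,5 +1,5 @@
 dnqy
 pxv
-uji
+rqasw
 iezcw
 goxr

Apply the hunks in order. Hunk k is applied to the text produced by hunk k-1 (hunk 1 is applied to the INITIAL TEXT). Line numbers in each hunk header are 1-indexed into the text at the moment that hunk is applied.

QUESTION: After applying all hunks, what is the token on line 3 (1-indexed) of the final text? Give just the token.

Answer: rqasw

Derivation:
Hunk 1: at line 1 remove [chktr] add [sjbiz,cfegg,goxr] -> 8 lines: dnqy pxv sjbiz cfegg goxr pmc ngcv usgmg
Hunk 2: at line 2 remove [sjbiz,cfegg] add [dexbu,oesl,uulx] -> 9 lines: dnqy pxv dexbu oesl uulx goxr pmc ngcv usgmg
Hunk 3: at line 1 remove [dexbu] add [ufg] -> 9 lines: dnqy pxv ufg oesl uulx goxr pmc ngcv usgmg
Hunk 4: at line 1 remove [ufg,oesl] add [ryaag,kttf,abq] -> 10 lines: dnqy pxv ryaag kttf abq uulx goxr pmc ngcv usgmg
Hunk 5: at line 2 remove [kttf,abq,uulx] add [xlyr] -> 8 lines: dnqy pxv ryaag xlyr goxr pmc ngcv usgmg
Hunk 6: at line 1 remove [ryaag,xlyr] add [uji,iezcw] -> 8 lines: dnqy pxv uji iezcw goxr pmc ngcv usgmg
Hunk 7: at line 1 remove [uji] add [rqasw] -> 8 lines: dnqy pxv rqasw iezcw goxr pmc ngcv usgmg
Final line 3: rqasw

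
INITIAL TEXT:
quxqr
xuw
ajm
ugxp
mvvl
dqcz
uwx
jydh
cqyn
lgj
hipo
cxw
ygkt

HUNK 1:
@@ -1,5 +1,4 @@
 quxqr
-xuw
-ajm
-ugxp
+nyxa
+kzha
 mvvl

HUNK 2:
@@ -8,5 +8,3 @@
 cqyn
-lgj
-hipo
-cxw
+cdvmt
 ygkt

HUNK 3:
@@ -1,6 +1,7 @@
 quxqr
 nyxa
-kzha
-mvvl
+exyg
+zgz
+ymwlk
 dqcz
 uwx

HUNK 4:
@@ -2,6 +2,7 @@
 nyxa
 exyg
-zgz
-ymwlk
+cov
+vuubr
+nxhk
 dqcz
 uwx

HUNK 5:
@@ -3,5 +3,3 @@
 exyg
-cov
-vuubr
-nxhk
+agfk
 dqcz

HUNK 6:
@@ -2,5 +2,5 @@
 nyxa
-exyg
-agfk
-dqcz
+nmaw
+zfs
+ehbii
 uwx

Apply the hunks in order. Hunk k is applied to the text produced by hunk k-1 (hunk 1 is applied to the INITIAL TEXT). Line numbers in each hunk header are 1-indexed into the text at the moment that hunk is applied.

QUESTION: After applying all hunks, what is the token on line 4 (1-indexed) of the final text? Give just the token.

Hunk 1: at line 1 remove [xuw,ajm,ugxp] add [nyxa,kzha] -> 12 lines: quxqr nyxa kzha mvvl dqcz uwx jydh cqyn lgj hipo cxw ygkt
Hunk 2: at line 8 remove [lgj,hipo,cxw] add [cdvmt] -> 10 lines: quxqr nyxa kzha mvvl dqcz uwx jydh cqyn cdvmt ygkt
Hunk 3: at line 1 remove [kzha,mvvl] add [exyg,zgz,ymwlk] -> 11 lines: quxqr nyxa exyg zgz ymwlk dqcz uwx jydh cqyn cdvmt ygkt
Hunk 4: at line 2 remove [zgz,ymwlk] add [cov,vuubr,nxhk] -> 12 lines: quxqr nyxa exyg cov vuubr nxhk dqcz uwx jydh cqyn cdvmt ygkt
Hunk 5: at line 3 remove [cov,vuubr,nxhk] add [agfk] -> 10 lines: quxqr nyxa exyg agfk dqcz uwx jydh cqyn cdvmt ygkt
Hunk 6: at line 2 remove [exyg,agfk,dqcz] add [nmaw,zfs,ehbii] -> 10 lines: quxqr nyxa nmaw zfs ehbii uwx jydh cqyn cdvmt ygkt
Final line 4: zfs

Answer: zfs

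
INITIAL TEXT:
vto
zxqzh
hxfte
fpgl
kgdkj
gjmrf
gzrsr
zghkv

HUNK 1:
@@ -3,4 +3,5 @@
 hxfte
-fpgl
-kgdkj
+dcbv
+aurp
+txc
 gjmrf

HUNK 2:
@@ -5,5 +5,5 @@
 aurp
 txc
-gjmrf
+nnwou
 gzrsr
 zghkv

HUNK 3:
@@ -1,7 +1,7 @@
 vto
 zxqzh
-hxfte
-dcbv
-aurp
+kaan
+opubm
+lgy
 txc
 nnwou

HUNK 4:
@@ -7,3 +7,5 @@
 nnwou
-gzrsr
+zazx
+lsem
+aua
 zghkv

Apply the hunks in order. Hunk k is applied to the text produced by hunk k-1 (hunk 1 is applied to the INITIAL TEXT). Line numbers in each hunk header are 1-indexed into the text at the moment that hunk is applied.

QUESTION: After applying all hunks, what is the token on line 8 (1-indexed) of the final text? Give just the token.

Hunk 1: at line 3 remove [fpgl,kgdkj] add [dcbv,aurp,txc] -> 9 lines: vto zxqzh hxfte dcbv aurp txc gjmrf gzrsr zghkv
Hunk 2: at line 5 remove [gjmrf] add [nnwou] -> 9 lines: vto zxqzh hxfte dcbv aurp txc nnwou gzrsr zghkv
Hunk 3: at line 1 remove [hxfte,dcbv,aurp] add [kaan,opubm,lgy] -> 9 lines: vto zxqzh kaan opubm lgy txc nnwou gzrsr zghkv
Hunk 4: at line 7 remove [gzrsr] add [zazx,lsem,aua] -> 11 lines: vto zxqzh kaan opubm lgy txc nnwou zazx lsem aua zghkv
Final line 8: zazx

Answer: zazx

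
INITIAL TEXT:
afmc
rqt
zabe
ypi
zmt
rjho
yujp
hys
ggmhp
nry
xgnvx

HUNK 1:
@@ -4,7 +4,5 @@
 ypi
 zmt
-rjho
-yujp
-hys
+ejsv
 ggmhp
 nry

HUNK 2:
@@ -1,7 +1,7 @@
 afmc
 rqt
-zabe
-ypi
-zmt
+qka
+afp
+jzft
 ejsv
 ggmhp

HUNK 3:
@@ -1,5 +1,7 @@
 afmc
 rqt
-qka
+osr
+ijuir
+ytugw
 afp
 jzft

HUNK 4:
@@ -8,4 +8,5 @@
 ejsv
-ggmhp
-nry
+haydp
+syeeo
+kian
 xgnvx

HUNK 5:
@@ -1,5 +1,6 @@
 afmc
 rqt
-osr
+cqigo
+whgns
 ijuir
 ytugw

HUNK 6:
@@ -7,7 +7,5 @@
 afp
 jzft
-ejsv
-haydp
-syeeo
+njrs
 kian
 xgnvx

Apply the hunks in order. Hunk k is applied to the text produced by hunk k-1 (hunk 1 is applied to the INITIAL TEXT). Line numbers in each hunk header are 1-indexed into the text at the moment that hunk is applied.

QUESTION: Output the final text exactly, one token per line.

Hunk 1: at line 4 remove [rjho,yujp,hys] add [ejsv] -> 9 lines: afmc rqt zabe ypi zmt ejsv ggmhp nry xgnvx
Hunk 2: at line 1 remove [zabe,ypi,zmt] add [qka,afp,jzft] -> 9 lines: afmc rqt qka afp jzft ejsv ggmhp nry xgnvx
Hunk 3: at line 1 remove [qka] add [osr,ijuir,ytugw] -> 11 lines: afmc rqt osr ijuir ytugw afp jzft ejsv ggmhp nry xgnvx
Hunk 4: at line 8 remove [ggmhp,nry] add [haydp,syeeo,kian] -> 12 lines: afmc rqt osr ijuir ytugw afp jzft ejsv haydp syeeo kian xgnvx
Hunk 5: at line 1 remove [osr] add [cqigo,whgns] -> 13 lines: afmc rqt cqigo whgns ijuir ytugw afp jzft ejsv haydp syeeo kian xgnvx
Hunk 6: at line 7 remove [ejsv,haydp,syeeo] add [njrs] -> 11 lines: afmc rqt cqigo whgns ijuir ytugw afp jzft njrs kian xgnvx

Answer: afmc
rqt
cqigo
whgns
ijuir
ytugw
afp
jzft
njrs
kian
xgnvx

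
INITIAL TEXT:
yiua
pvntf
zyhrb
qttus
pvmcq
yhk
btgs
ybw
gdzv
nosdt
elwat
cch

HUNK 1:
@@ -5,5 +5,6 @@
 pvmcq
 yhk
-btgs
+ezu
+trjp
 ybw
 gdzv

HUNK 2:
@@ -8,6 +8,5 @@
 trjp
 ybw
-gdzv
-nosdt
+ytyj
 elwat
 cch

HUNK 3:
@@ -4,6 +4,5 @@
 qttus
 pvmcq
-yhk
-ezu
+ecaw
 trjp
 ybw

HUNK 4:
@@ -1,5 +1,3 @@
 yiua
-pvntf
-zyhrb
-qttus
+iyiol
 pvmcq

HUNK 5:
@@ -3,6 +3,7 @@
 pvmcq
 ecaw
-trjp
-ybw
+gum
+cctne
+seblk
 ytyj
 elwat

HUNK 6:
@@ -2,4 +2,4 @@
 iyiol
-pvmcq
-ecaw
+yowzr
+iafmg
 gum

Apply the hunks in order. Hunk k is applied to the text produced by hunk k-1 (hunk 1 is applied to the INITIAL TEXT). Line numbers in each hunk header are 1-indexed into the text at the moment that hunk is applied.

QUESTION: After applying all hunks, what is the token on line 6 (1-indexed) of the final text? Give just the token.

Hunk 1: at line 5 remove [btgs] add [ezu,trjp] -> 13 lines: yiua pvntf zyhrb qttus pvmcq yhk ezu trjp ybw gdzv nosdt elwat cch
Hunk 2: at line 8 remove [gdzv,nosdt] add [ytyj] -> 12 lines: yiua pvntf zyhrb qttus pvmcq yhk ezu trjp ybw ytyj elwat cch
Hunk 3: at line 4 remove [yhk,ezu] add [ecaw] -> 11 lines: yiua pvntf zyhrb qttus pvmcq ecaw trjp ybw ytyj elwat cch
Hunk 4: at line 1 remove [pvntf,zyhrb,qttus] add [iyiol] -> 9 lines: yiua iyiol pvmcq ecaw trjp ybw ytyj elwat cch
Hunk 5: at line 3 remove [trjp,ybw] add [gum,cctne,seblk] -> 10 lines: yiua iyiol pvmcq ecaw gum cctne seblk ytyj elwat cch
Hunk 6: at line 2 remove [pvmcq,ecaw] add [yowzr,iafmg] -> 10 lines: yiua iyiol yowzr iafmg gum cctne seblk ytyj elwat cch
Final line 6: cctne

Answer: cctne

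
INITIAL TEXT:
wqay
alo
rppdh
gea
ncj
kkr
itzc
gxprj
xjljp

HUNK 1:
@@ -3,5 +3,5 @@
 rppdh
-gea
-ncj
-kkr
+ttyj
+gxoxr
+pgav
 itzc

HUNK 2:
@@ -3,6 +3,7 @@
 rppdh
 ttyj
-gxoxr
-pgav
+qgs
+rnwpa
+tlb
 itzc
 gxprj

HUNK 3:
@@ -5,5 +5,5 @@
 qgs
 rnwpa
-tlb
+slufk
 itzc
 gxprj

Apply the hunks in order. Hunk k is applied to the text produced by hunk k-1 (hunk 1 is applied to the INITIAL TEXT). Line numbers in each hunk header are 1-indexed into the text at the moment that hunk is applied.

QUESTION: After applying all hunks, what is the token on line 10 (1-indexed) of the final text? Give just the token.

Hunk 1: at line 3 remove [gea,ncj,kkr] add [ttyj,gxoxr,pgav] -> 9 lines: wqay alo rppdh ttyj gxoxr pgav itzc gxprj xjljp
Hunk 2: at line 3 remove [gxoxr,pgav] add [qgs,rnwpa,tlb] -> 10 lines: wqay alo rppdh ttyj qgs rnwpa tlb itzc gxprj xjljp
Hunk 3: at line 5 remove [tlb] add [slufk] -> 10 lines: wqay alo rppdh ttyj qgs rnwpa slufk itzc gxprj xjljp
Final line 10: xjljp

Answer: xjljp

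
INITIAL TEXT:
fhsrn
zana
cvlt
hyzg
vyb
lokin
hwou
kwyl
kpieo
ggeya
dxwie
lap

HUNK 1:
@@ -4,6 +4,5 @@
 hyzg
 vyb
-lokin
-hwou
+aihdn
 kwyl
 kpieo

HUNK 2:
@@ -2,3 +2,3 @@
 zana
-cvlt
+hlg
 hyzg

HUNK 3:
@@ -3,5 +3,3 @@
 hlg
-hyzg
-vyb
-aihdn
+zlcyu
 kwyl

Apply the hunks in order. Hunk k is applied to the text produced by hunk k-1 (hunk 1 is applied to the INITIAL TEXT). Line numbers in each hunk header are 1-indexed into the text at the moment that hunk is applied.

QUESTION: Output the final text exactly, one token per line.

Answer: fhsrn
zana
hlg
zlcyu
kwyl
kpieo
ggeya
dxwie
lap

Derivation:
Hunk 1: at line 4 remove [lokin,hwou] add [aihdn] -> 11 lines: fhsrn zana cvlt hyzg vyb aihdn kwyl kpieo ggeya dxwie lap
Hunk 2: at line 2 remove [cvlt] add [hlg] -> 11 lines: fhsrn zana hlg hyzg vyb aihdn kwyl kpieo ggeya dxwie lap
Hunk 3: at line 3 remove [hyzg,vyb,aihdn] add [zlcyu] -> 9 lines: fhsrn zana hlg zlcyu kwyl kpieo ggeya dxwie lap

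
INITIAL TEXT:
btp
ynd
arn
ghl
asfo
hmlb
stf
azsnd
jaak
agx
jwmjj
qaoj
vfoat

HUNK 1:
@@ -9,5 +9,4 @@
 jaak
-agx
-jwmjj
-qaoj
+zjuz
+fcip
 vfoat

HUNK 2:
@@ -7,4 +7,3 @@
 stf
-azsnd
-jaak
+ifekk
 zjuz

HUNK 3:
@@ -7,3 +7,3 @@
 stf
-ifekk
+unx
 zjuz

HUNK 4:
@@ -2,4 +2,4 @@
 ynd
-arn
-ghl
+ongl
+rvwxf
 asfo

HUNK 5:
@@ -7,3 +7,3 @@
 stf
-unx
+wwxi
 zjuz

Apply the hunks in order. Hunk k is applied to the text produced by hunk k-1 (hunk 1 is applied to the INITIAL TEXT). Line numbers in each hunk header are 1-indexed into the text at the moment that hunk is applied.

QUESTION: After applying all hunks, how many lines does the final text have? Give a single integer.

Answer: 11

Derivation:
Hunk 1: at line 9 remove [agx,jwmjj,qaoj] add [zjuz,fcip] -> 12 lines: btp ynd arn ghl asfo hmlb stf azsnd jaak zjuz fcip vfoat
Hunk 2: at line 7 remove [azsnd,jaak] add [ifekk] -> 11 lines: btp ynd arn ghl asfo hmlb stf ifekk zjuz fcip vfoat
Hunk 3: at line 7 remove [ifekk] add [unx] -> 11 lines: btp ynd arn ghl asfo hmlb stf unx zjuz fcip vfoat
Hunk 4: at line 2 remove [arn,ghl] add [ongl,rvwxf] -> 11 lines: btp ynd ongl rvwxf asfo hmlb stf unx zjuz fcip vfoat
Hunk 5: at line 7 remove [unx] add [wwxi] -> 11 lines: btp ynd ongl rvwxf asfo hmlb stf wwxi zjuz fcip vfoat
Final line count: 11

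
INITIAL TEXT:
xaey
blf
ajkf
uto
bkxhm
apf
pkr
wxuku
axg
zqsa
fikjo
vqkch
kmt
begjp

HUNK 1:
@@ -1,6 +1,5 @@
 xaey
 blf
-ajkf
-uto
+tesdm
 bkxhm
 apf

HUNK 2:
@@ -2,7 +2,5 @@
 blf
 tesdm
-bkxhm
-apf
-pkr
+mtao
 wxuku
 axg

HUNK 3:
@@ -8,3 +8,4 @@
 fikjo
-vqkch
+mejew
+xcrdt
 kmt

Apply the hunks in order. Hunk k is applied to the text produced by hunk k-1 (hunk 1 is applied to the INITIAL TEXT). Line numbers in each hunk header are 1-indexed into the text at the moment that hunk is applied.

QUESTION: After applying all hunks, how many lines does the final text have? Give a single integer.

Answer: 12

Derivation:
Hunk 1: at line 1 remove [ajkf,uto] add [tesdm] -> 13 lines: xaey blf tesdm bkxhm apf pkr wxuku axg zqsa fikjo vqkch kmt begjp
Hunk 2: at line 2 remove [bkxhm,apf,pkr] add [mtao] -> 11 lines: xaey blf tesdm mtao wxuku axg zqsa fikjo vqkch kmt begjp
Hunk 3: at line 8 remove [vqkch] add [mejew,xcrdt] -> 12 lines: xaey blf tesdm mtao wxuku axg zqsa fikjo mejew xcrdt kmt begjp
Final line count: 12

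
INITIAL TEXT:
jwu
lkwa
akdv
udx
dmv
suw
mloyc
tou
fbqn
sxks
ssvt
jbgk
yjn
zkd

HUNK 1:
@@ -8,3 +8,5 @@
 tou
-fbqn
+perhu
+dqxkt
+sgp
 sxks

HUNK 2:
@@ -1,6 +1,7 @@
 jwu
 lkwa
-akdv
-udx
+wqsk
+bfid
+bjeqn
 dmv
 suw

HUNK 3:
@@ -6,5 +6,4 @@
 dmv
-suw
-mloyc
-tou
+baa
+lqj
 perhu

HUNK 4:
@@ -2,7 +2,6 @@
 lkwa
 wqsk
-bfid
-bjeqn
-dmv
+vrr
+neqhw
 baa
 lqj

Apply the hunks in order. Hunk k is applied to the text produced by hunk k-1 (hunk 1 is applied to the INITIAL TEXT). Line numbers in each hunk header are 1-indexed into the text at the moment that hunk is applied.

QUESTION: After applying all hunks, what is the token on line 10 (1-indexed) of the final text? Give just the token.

Answer: sgp

Derivation:
Hunk 1: at line 8 remove [fbqn] add [perhu,dqxkt,sgp] -> 16 lines: jwu lkwa akdv udx dmv suw mloyc tou perhu dqxkt sgp sxks ssvt jbgk yjn zkd
Hunk 2: at line 1 remove [akdv,udx] add [wqsk,bfid,bjeqn] -> 17 lines: jwu lkwa wqsk bfid bjeqn dmv suw mloyc tou perhu dqxkt sgp sxks ssvt jbgk yjn zkd
Hunk 3: at line 6 remove [suw,mloyc,tou] add [baa,lqj] -> 16 lines: jwu lkwa wqsk bfid bjeqn dmv baa lqj perhu dqxkt sgp sxks ssvt jbgk yjn zkd
Hunk 4: at line 2 remove [bfid,bjeqn,dmv] add [vrr,neqhw] -> 15 lines: jwu lkwa wqsk vrr neqhw baa lqj perhu dqxkt sgp sxks ssvt jbgk yjn zkd
Final line 10: sgp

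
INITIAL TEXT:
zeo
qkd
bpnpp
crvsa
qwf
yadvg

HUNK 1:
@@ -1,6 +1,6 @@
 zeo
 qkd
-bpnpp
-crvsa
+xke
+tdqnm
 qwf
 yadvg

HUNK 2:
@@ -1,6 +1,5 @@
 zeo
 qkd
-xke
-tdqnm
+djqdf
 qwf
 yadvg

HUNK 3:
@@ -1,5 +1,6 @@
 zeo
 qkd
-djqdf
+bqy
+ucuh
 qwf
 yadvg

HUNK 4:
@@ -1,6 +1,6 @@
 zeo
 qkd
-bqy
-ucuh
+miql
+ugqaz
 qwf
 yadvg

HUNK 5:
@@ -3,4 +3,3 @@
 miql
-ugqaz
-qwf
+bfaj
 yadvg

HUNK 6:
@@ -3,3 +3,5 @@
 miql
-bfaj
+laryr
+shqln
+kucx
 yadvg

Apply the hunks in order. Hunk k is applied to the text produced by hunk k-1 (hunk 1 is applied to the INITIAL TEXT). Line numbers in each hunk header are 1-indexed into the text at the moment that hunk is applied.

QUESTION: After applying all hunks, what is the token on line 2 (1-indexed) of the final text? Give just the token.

Hunk 1: at line 1 remove [bpnpp,crvsa] add [xke,tdqnm] -> 6 lines: zeo qkd xke tdqnm qwf yadvg
Hunk 2: at line 1 remove [xke,tdqnm] add [djqdf] -> 5 lines: zeo qkd djqdf qwf yadvg
Hunk 3: at line 1 remove [djqdf] add [bqy,ucuh] -> 6 lines: zeo qkd bqy ucuh qwf yadvg
Hunk 4: at line 1 remove [bqy,ucuh] add [miql,ugqaz] -> 6 lines: zeo qkd miql ugqaz qwf yadvg
Hunk 5: at line 3 remove [ugqaz,qwf] add [bfaj] -> 5 lines: zeo qkd miql bfaj yadvg
Hunk 6: at line 3 remove [bfaj] add [laryr,shqln,kucx] -> 7 lines: zeo qkd miql laryr shqln kucx yadvg
Final line 2: qkd

Answer: qkd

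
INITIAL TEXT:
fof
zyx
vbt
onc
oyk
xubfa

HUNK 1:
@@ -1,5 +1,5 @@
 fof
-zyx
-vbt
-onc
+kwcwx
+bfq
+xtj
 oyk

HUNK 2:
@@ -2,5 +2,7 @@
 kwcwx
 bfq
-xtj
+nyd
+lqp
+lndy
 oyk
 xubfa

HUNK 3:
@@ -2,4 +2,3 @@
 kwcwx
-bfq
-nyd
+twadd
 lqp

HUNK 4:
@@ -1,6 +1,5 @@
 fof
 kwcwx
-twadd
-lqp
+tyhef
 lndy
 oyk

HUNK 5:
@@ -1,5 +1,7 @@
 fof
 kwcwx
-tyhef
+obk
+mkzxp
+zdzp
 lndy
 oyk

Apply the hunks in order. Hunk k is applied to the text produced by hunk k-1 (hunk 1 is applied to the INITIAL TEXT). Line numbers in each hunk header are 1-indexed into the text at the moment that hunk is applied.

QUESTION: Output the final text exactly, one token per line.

Hunk 1: at line 1 remove [zyx,vbt,onc] add [kwcwx,bfq,xtj] -> 6 lines: fof kwcwx bfq xtj oyk xubfa
Hunk 2: at line 2 remove [xtj] add [nyd,lqp,lndy] -> 8 lines: fof kwcwx bfq nyd lqp lndy oyk xubfa
Hunk 3: at line 2 remove [bfq,nyd] add [twadd] -> 7 lines: fof kwcwx twadd lqp lndy oyk xubfa
Hunk 4: at line 1 remove [twadd,lqp] add [tyhef] -> 6 lines: fof kwcwx tyhef lndy oyk xubfa
Hunk 5: at line 1 remove [tyhef] add [obk,mkzxp,zdzp] -> 8 lines: fof kwcwx obk mkzxp zdzp lndy oyk xubfa

Answer: fof
kwcwx
obk
mkzxp
zdzp
lndy
oyk
xubfa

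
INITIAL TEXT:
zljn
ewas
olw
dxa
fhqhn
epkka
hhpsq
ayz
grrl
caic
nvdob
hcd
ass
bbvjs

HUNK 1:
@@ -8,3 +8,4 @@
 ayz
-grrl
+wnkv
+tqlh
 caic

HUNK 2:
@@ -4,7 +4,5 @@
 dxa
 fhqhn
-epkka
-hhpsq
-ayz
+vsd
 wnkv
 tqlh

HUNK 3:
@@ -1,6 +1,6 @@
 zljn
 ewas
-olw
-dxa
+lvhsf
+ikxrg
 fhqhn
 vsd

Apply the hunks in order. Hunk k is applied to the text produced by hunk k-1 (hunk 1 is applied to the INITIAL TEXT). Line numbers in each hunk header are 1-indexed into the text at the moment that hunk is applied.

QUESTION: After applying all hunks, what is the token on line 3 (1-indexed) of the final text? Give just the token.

Answer: lvhsf

Derivation:
Hunk 1: at line 8 remove [grrl] add [wnkv,tqlh] -> 15 lines: zljn ewas olw dxa fhqhn epkka hhpsq ayz wnkv tqlh caic nvdob hcd ass bbvjs
Hunk 2: at line 4 remove [epkka,hhpsq,ayz] add [vsd] -> 13 lines: zljn ewas olw dxa fhqhn vsd wnkv tqlh caic nvdob hcd ass bbvjs
Hunk 3: at line 1 remove [olw,dxa] add [lvhsf,ikxrg] -> 13 lines: zljn ewas lvhsf ikxrg fhqhn vsd wnkv tqlh caic nvdob hcd ass bbvjs
Final line 3: lvhsf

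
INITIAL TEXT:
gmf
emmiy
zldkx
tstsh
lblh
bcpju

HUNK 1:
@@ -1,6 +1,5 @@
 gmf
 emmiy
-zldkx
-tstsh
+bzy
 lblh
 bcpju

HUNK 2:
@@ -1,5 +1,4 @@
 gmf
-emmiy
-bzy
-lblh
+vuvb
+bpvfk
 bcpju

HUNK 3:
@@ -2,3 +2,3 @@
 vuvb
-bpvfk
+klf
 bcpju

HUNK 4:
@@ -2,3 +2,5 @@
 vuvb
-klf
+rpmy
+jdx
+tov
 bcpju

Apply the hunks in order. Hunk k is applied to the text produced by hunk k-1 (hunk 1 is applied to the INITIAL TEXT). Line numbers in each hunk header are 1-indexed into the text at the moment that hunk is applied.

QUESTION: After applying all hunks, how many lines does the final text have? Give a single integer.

Hunk 1: at line 1 remove [zldkx,tstsh] add [bzy] -> 5 lines: gmf emmiy bzy lblh bcpju
Hunk 2: at line 1 remove [emmiy,bzy,lblh] add [vuvb,bpvfk] -> 4 lines: gmf vuvb bpvfk bcpju
Hunk 3: at line 2 remove [bpvfk] add [klf] -> 4 lines: gmf vuvb klf bcpju
Hunk 4: at line 2 remove [klf] add [rpmy,jdx,tov] -> 6 lines: gmf vuvb rpmy jdx tov bcpju
Final line count: 6

Answer: 6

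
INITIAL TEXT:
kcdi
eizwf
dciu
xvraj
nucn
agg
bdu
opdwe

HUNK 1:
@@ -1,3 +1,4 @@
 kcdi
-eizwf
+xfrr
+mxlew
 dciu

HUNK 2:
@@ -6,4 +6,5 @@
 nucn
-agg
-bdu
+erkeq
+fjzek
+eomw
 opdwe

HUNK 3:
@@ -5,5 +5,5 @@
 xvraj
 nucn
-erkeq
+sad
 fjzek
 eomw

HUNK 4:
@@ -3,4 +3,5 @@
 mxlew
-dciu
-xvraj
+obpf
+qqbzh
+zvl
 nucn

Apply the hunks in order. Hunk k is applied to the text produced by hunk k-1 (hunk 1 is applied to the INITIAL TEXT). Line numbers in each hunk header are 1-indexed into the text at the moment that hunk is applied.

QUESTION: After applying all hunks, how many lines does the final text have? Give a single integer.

Answer: 11

Derivation:
Hunk 1: at line 1 remove [eizwf] add [xfrr,mxlew] -> 9 lines: kcdi xfrr mxlew dciu xvraj nucn agg bdu opdwe
Hunk 2: at line 6 remove [agg,bdu] add [erkeq,fjzek,eomw] -> 10 lines: kcdi xfrr mxlew dciu xvraj nucn erkeq fjzek eomw opdwe
Hunk 3: at line 5 remove [erkeq] add [sad] -> 10 lines: kcdi xfrr mxlew dciu xvraj nucn sad fjzek eomw opdwe
Hunk 4: at line 3 remove [dciu,xvraj] add [obpf,qqbzh,zvl] -> 11 lines: kcdi xfrr mxlew obpf qqbzh zvl nucn sad fjzek eomw opdwe
Final line count: 11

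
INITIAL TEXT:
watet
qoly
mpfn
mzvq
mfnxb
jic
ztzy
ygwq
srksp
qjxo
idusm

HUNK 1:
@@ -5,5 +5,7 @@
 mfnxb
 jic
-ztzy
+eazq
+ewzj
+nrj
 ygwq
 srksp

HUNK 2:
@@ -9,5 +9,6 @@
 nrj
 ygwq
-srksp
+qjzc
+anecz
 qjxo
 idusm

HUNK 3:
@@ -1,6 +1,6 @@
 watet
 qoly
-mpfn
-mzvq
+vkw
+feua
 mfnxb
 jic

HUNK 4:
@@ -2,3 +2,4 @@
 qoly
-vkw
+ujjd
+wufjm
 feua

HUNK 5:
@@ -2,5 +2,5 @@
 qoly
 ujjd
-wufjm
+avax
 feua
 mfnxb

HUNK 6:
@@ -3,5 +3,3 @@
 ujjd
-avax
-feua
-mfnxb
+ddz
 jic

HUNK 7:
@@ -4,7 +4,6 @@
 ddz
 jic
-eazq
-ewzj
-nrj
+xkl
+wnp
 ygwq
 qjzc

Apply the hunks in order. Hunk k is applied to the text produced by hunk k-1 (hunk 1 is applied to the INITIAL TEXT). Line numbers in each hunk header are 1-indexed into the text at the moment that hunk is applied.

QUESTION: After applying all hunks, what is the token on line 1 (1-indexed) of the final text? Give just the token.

Hunk 1: at line 5 remove [ztzy] add [eazq,ewzj,nrj] -> 13 lines: watet qoly mpfn mzvq mfnxb jic eazq ewzj nrj ygwq srksp qjxo idusm
Hunk 2: at line 9 remove [srksp] add [qjzc,anecz] -> 14 lines: watet qoly mpfn mzvq mfnxb jic eazq ewzj nrj ygwq qjzc anecz qjxo idusm
Hunk 3: at line 1 remove [mpfn,mzvq] add [vkw,feua] -> 14 lines: watet qoly vkw feua mfnxb jic eazq ewzj nrj ygwq qjzc anecz qjxo idusm
Hunk 4: at line 2 remove [vkw] add [ujjd,wufjm] -> 15 lines: watet qoly ujjd wufjm feua mfnxb jic eazq ewzj nrj ygwq qjzc anecz qjxo idusm
Hunk 5: at line 2 remove [wufjm] add [avax] -> 15 lines: watet qoly ujjd avax feua mfnxb jic eazq ewzj nrj ygwq qjzc anecz qjxo idusm
Hunk 6: at line 3 remove [avax,feua,mfnxb] add [ddz] -> 13 lines: watet qoly ujjd ddz jic eazq ewzj nrj ygwq qjzc anecz qjxo idusm
Hunk 7: at line 4 remove [eazq,ewzj,nrj] add [xkl,wnp] -> 12 lines: watet qoly ujjd ddz jic xkl wnp ygwq qjzc anecz qjxo idusm
Final line 1: watet

Answer: watet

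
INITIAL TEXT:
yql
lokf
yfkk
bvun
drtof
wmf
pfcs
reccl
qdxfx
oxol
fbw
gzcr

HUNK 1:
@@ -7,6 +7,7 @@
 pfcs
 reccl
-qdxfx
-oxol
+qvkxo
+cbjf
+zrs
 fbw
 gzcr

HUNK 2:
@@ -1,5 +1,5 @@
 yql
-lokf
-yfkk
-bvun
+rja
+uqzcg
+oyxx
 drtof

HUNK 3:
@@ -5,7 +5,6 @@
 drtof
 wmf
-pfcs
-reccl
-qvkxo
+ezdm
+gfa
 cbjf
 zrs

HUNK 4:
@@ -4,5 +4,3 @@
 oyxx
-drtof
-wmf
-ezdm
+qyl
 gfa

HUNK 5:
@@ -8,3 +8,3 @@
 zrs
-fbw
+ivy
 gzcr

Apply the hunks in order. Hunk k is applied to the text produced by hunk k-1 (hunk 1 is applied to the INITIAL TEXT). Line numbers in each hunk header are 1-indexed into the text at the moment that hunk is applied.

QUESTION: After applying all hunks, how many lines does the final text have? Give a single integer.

Answer: 10

Derivation:
Hunk 1: at line 7 remove [qdxfx,oxol] add [qvkxo,cbjf,zrs] -> 13 lines: yql lokf yfkk bvun drtof wmf pfcs reccl qvkxo cbjf zrs fbw gzcr
Hunk 2: at line 1 remove [lokf,yfkk,bvun] add [rja,uqzcg,oyxx] -> 13 lines: yql rja uqzcg oyxx drtof wmf pfcs reccl qvkxo cbjf zrs fbw gzcr
Hunk 3: at line 5 remove [pfcs,reccl,qvkxo] add [ezdm,gfa] -> 12 lines: yql rja uqzcg oyxx drtof wmf ezdm gfa cbjf zrs fbw gzcr
Hunk 4: at line 4 remove [drtof,wmf,ezdm] add [qyl] -> 10 lines: yql rja uqzcg oyxx qyl gfa cbjf zrs fbw gzcr
Hunk 5: at line 8 remove [fbw] add [ivy] -> 10 lines: yql rja uqzcg oyxx qyl gfa cbjf zrs ivy gzcr
Final line count: 10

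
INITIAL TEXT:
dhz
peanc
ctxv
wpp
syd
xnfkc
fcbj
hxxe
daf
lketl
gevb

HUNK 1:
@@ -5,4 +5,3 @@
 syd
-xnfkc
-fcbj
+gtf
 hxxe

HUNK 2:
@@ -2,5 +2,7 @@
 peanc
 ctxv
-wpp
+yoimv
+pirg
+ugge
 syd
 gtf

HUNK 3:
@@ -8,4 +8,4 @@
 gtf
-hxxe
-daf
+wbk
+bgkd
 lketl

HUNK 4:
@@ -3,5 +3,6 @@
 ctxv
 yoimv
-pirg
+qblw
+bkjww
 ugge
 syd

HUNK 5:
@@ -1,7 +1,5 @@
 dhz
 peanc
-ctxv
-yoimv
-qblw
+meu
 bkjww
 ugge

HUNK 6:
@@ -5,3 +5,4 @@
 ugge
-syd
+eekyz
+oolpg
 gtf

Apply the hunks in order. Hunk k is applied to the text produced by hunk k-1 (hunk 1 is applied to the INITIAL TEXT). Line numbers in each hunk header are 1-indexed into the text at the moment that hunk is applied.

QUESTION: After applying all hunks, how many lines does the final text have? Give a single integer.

Answer: 12

Derivation:
Hunk 1: at line 5 remove [xnfkc,fcbj] add [gtf] -> 10 lines: dhz peanc ctxv wpp syd gtf hxxe daf lketl gevb
Hunk 2: at line 2 remove [wpp] add [yoimv,pirg,ugge] -> 12 lines: dhz peanc ctxv yoimv pirg ugge syd gtf hxxe daf lketl gevb
Hunk 3: at line 8 remove [hxxe,daf] add [wbk,bgkd] -> 12 lines: dhz peanc ctxv yoimv pirg ugge syd gtf wbk bgkd lketl gevb
Hunk 4: at line 3 remove [pirg] add [qblw,bkjww] -> 13 lines: dhz peanc ctxv yoimv qblw bkjww ugge syd gtf wbk bgkd lketl gevb
Hunk 5: at line 1 remove [ctxv,yoimv,qblw] add [meu] -> 11 lines: dhz peanc meu bkjww ugge syd gtf wbk bgkd lketl gevb
Hunk 6: at line 5 remove [syd] add [eekyz,oolpg] -> 12 lines: dhz peanc meu bkjww ugge eekyz oolpg gtf wbk bgkd lketl gevb
Final line count: 12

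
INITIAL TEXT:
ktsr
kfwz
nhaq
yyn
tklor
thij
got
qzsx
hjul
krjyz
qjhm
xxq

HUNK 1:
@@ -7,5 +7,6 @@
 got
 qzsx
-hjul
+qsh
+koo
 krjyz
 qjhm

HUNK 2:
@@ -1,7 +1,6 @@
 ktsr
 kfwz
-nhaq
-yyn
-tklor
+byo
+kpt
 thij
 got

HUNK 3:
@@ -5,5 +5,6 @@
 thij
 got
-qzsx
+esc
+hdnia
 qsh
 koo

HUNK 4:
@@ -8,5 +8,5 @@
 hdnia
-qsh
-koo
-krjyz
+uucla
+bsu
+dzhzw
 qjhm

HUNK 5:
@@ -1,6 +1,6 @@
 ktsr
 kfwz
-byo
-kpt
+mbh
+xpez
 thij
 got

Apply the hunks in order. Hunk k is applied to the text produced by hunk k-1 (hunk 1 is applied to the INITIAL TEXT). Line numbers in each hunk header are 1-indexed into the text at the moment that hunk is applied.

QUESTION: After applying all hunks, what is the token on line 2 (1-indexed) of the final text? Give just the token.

Answer: kfwz

Derivation:
Hunk 1: at line 7 remove [hjul] add [qsh,koo] -> 13 lines: ktsr kfwz nhaq yyn tklor thij got qzsx qsh koo krjyz qjhm xxq
Hunk 2: at line 1 remove [nhaq,yyn,tklor] add [byo,kpt] -> 12 lines: ktsr kfwz byo kpt thij got qzsx qsh koo krjyz qjhm xxq
Hunk 3: at line 5 remove [qzsx] add [esc,hdnia] -> 13 lines: ktsr kfwz byo kpt thij got esc hdnia qsh koo krjyz qjhm xxq
Hunk 4: at line 8 remove [qsh,koo,krjyz] add [uucla,bsu,dzhzw] -> 13 lines: ktsr kfwz byo kpt thij got esc hdnia uucla bsu dzhzw qjhm xxq
Hunk 5: at line 1 remove [byo,kpt] add [mbh,xpez] -> 13 lines: ktsr kfwz mbh xpez thij got esc hdnia uucla bsu dzhzw qjhm xxq
Final line 2: kfwz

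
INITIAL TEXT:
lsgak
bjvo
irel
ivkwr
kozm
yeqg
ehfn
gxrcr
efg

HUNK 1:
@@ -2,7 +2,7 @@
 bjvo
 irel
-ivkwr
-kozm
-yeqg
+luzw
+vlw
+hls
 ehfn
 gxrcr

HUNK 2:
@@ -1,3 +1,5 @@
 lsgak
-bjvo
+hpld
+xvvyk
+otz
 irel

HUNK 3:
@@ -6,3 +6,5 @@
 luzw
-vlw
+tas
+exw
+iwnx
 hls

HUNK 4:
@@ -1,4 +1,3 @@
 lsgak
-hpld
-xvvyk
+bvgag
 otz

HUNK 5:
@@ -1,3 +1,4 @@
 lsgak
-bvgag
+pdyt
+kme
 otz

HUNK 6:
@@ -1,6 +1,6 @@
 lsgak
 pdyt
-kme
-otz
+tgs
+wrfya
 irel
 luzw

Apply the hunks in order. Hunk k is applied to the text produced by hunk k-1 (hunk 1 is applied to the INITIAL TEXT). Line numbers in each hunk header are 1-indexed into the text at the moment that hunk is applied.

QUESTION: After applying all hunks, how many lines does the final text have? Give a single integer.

Answer: 13

Derivation:
Hunk 1: at line 2 remove [ivkwr,kozm,yeqg] add [luzw,vlw,hls] -> 9 lines: lsgak bjvo irel luzw vlw hls ehfn gxrcr efg
Hunk 2: at line 1 remove [bjvo] add [hpld,xvvyk,otz] -> 11 lines: lsgak hpld xvvyk otz irel luzw vlw hls ehfn gxrcr efg
Hunk 3: at line 6 remove [vlw] add [tas,exw,iwnx] -> 13 lines: lsgak hpld xvvyk otz irel luzw tas exw iwnx hls ehfn gxrcr efg
Hunk 4: at line 1 remove [hpld,xvvyk] add [bvgag] -> 12 lines: lsgak bvgag otz irel luzw tas exw iwnx hls ehfn gxrcr efg
Hunk 5: at line 1 remove [bvgag] add [pdyt,kme] -> 13 lines: lsgak pdyt kme otz irel luzw tas exw iwnx hls ehfn gxrcr efg
Hunk 6: at line 1 remove [kme,otz] add [tgs,wrfya] -> 13 lines: lsgak pdyt tgs wrfya irel luzw tas exw iwnx hls ehfn gxrcr efg
Final line count: 13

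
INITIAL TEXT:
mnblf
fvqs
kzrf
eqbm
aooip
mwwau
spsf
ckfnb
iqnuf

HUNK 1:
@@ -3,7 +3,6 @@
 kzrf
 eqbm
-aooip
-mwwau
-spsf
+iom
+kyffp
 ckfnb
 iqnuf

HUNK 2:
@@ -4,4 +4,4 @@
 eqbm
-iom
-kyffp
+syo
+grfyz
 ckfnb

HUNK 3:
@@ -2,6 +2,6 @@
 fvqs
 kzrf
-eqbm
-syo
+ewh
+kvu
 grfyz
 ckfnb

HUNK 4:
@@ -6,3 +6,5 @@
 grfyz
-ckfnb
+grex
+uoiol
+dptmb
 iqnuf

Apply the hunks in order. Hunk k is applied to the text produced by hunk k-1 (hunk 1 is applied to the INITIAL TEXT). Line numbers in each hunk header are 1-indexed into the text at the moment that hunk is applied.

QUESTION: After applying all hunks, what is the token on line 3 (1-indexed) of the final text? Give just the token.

Answer: kzrf

Derivation:
Hunk 1: at line 3 remove [aooip,mwwau,spsf] add [iom,kyffp] -> 8 lines: mnblf fvqs kzrf eqbm iom kyffp ckfnb iqnuf
Hunk 2: at line 4 remove [iom,kyffp] add [syo,grfyz] -> 8 lines: mnblf fvqs kzrf eqbm syo grfyz ckfnb iqnuf
Hunk 3: at line 2 remove [eqbm,syo] add [ewh,kvu] -> 8 lines: mnblf fvqs kzrf ewh kvu grfyz ckfnb iqnuf
Hunk 4: at line 6 remove [ckfnb] add [grex,uoiol,dptmb] -> 10 lines: mnblf fvqs kzrf ewh kvu grfyz grex uoiol dptmb iqnuf
Final line 3: kzrf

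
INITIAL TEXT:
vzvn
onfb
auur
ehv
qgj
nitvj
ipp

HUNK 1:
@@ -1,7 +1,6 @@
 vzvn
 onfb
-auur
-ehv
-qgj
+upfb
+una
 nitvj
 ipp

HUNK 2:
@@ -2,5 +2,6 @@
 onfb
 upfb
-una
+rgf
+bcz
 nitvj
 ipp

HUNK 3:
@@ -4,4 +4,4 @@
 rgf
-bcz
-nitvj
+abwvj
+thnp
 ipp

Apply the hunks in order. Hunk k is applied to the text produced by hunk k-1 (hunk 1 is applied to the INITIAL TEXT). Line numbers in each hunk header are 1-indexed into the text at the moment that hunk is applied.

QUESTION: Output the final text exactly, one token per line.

Hunk 1: at line 1 remove [auur,ehv,qgj] add [upfb,una] -> 6 lines: vzvn onfb upfb una nitvj ipp
Hunk 2: at line 2 remove [una] add [rgf,bcz] -> 7 lines: vzvn onfb upfb rgf bcz nitvj ipp
Hunk 3: at line 4 remove [bcz,nitvj] add [abwvj,thnp] -> 7 lines: vzvn onfb upfb rgf abwvj thnp ipp

Answer: vzvn
onfb
upfb
rgf
abwvj
thnp
ipp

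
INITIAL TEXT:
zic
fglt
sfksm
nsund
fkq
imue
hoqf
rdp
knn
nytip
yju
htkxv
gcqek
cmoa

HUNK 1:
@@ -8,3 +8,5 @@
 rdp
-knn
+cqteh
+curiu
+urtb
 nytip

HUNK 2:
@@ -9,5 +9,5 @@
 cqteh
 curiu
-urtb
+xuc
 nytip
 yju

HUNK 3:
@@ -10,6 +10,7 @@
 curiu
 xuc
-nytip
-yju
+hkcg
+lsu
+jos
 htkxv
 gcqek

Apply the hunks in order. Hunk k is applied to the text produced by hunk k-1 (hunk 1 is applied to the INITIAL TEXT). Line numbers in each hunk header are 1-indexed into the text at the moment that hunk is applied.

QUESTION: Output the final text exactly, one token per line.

Answer: zic
fglt
sfksm
nsund
fkq
imue
hoqf
rdp
cqteh
curiu
xuc
hkcg
lsu
jos
htkxv
gcqek
cmoa

Derivation:
Hunk 1: at line 8 remove [knn] add [cqteh,curiu,urtb] -> 16 lines: zic fglt sfksm nsund fkq imue hoqf rdp cqteh curiu urtb nytip yju htkxv gcqek cmoa
Hunk 2: at line 9 remove [urtb] add [xuc] -> 16 lines: zic fglt sfksm nsund fkq imue hoqf rdp cqteh curiu xuc nytip yju htkxv gcqek cmoa
Hunk 3: at line 10 remove [nytip,yju] add [hkcg,lsu,jos] -> 17 lines: zic fglt sfksm nsund fkq imue hoqf rdp cqteh curiu xuc hkcg lsu jos htkxv gcqek cmoa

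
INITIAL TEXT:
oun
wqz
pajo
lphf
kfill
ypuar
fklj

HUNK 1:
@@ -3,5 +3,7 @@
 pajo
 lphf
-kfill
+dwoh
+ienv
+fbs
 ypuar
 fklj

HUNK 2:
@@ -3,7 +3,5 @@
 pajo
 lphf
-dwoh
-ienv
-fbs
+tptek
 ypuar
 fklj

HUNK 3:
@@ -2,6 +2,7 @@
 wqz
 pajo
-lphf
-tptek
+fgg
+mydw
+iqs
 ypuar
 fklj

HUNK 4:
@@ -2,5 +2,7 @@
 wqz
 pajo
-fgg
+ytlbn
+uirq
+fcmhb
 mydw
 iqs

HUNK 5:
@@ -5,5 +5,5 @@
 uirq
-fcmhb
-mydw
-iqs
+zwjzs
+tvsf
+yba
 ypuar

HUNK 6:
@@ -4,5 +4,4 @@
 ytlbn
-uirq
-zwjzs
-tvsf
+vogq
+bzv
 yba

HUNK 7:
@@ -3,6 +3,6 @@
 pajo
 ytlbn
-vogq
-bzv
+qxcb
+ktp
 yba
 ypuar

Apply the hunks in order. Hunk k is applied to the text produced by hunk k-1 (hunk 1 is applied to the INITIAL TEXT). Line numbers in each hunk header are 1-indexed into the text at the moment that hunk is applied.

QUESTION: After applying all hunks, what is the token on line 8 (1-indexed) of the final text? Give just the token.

Answer: ypuar

Derivation:
Hunk 1: at line 3 remove [kfill] add [dwoh,ienv,fbs] -> 9 lines: oun wqz pajo lphf dwoh ienv fbs ypuar fklj
Hunk 2: at line 3 remove [dwoh,ienv,fbs] add [tptek] -> 7 lines: oun wqz pajo lphf tptek ypuar fklj
Hunk 3: at line 2 remove [lphf,tptek] add [fgg,mydw,iqs] -> 8 lines: oun wqz pajo fgg mydw iqs ypuar fklj
Hunk 4: at line 2 remove [fgg] add [ytlbn,uirq,fcmhb] -> 10 lines: oun wqz pajo ytlbn uirq fcmhb mydw iqs ypuar fklj
Hunk 5: at line 5 remove [fcmhb,mydw,iqs] add [zwjzs,tvsf,yba] -> 10 lines: oun wqz pajo ytlbn uirq zwjzs tvsf yba ypuar fklj
Hunk 6: at line 4 remove [uirq,zwjzs,tvsf] add [vogq,bzv] -> 9 lines: oun wqz pajo ytlbn vogq bzv yba ypuar fklj
Hunk 7: at line 3 remove [vogq,bzv] add [qxcb,ktp] -> 9 lines: oun wqz pajo ytlbn qxcb ktp yba ypuar fklj
Final line 8: ypuar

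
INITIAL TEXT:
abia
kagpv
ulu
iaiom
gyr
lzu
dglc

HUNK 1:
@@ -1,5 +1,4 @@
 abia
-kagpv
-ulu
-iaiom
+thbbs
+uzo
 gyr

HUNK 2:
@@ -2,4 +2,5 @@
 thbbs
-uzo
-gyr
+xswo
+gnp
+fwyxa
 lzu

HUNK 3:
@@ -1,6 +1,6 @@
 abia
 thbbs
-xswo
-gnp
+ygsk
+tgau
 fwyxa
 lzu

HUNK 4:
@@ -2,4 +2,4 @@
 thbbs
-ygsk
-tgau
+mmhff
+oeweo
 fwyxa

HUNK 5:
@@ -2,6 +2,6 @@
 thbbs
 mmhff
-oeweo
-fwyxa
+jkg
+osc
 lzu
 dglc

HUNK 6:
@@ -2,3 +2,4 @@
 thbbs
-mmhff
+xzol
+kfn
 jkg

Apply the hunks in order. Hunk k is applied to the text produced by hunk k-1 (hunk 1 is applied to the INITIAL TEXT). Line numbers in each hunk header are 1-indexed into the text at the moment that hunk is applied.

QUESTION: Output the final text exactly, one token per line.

Answer: abia
thbbs
xzol
kfn
jkg
osc
lzu
dglc

Derivation:
Hunk 1: at line 1 remove [kagpv,ulu,iaiom] add [thbbs,uzo] -> 6 lines: abia thbbs uzo gyr lzu dglc
Hunk 2: at line 2 remove [uzo,gyr] add [xswo,gnp,fwyxa] -> 7 lines: abia thbbs xswo gnp fwyxa lzu dglc
Hunk 3: at line 1 remove [xswo,gnp] add [ygsk,tgau] -> 7 lines: abia thbbs ygsk tgau fwyxa lzu dglc
Hunk 4: at line 2 remove [ygsk,tgau] add [mmhff,oeweo] -> 7 lines: abia thbbs mmhff oeweo fwyxa lzu dglc
Hunk 5: at line 2 remove [oeweo,fwyxa] add [jkg,osc] -> 7 lines: abia thbbs mmhff jkg osc lzu dglc
Hunk 6: at line 2 remove [mmhff] add [xzol,kfn] -> 8 lines: abia thbbs xzol kfn jkg osc lzu dglc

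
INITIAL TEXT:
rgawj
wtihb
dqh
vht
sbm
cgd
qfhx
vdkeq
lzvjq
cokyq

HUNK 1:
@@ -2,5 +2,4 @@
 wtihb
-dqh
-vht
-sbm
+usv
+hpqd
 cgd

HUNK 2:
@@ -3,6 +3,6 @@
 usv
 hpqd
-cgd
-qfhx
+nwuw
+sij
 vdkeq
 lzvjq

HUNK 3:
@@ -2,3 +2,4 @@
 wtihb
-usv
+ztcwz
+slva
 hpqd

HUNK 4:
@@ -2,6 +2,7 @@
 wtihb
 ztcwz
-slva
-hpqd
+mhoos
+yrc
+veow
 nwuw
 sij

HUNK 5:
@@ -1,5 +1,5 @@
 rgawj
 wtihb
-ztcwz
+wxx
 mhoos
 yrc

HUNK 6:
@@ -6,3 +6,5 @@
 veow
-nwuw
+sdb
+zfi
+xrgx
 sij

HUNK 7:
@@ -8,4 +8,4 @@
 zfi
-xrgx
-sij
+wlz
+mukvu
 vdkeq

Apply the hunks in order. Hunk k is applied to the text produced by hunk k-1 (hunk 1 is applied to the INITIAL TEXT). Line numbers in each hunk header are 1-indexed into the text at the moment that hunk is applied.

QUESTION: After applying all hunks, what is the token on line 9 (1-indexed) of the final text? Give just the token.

Answer: wlz

Derivation:
Hunk 1: at line 2 remove [dqh,vht,sbm] add [usv,hpqd] -> 9 lines: rgawj wtihb usv hpqd cgd qfhx vdkeq lzvjq cokyq
Hunk 2: at line 3 remove [cgd,qfhx] add [nwuw,sij] -> 9 lines: rgawj wtihb usv hpqd nwuw sij vdkeq lzvjq cokyq
Hunk 3: at line 2 remove [usv] add [ztcwz,slva] -> 10 lines: rgawj wtihb ztcwz slva hpqd nwuw sij vdkeq lzvjq cokyq
Hunk 4: at line 2 remove [slva,hpqd] add [mhoos,yrc,veow] -> 11 lines: rgawj wtihb ztcwz mhoos yrc veow nwuw sij vdkeq lzvjq cokyq
Hunk 5: at line 1 remove [ztcwz] add [wxx] -> 11 lines: rgawj wtihb wxx mhoos yrc veow nwuw sij vdkeq lzvjq cokyq
Hunk 6: at line 6 remove [nwuw] add [sdb,zfi,xrgx] -> 13 lines: rgawj wtihb wxx mhoos yrc veow sdb zfi xrgx sij vdkeq lzvjq cokyq
Hunk 7: at line 8 remove [xrgx,sij] add [wlz,mukvu] -> 13 lines: rgawj wtihb wxx mhoos yrc veow sdb zfi wlz mukvu vdkeq lzvjq cokyq
Final line 9: wlz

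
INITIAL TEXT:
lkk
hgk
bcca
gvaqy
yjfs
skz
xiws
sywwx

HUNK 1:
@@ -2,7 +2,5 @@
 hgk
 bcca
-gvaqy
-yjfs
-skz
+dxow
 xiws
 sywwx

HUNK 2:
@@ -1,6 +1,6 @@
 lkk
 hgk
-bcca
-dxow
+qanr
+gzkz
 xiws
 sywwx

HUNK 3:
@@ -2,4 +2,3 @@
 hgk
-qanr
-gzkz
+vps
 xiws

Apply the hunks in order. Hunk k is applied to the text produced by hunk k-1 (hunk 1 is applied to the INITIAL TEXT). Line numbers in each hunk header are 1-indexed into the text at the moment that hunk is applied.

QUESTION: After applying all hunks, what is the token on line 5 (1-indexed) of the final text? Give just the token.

Answer: sywwx

Derivation:
Hunk 1: at line 2 remove [gvaqy,yjfs,skz] add [dxow] -> 6 lines: lkk hgk bcca dxow xiws sywwx
Hunk 2: at line 1 remove [bcca,dxow] add [qanr,gzkz] -> 6 lines: lkk hgk qanr gzkz xiws sywwx
Hunk 3: at line 2 remove [qanr,gzkz] add [vps] -> 5 lines: lkk hgk vps xiws sywwx
Final line 5: sywwx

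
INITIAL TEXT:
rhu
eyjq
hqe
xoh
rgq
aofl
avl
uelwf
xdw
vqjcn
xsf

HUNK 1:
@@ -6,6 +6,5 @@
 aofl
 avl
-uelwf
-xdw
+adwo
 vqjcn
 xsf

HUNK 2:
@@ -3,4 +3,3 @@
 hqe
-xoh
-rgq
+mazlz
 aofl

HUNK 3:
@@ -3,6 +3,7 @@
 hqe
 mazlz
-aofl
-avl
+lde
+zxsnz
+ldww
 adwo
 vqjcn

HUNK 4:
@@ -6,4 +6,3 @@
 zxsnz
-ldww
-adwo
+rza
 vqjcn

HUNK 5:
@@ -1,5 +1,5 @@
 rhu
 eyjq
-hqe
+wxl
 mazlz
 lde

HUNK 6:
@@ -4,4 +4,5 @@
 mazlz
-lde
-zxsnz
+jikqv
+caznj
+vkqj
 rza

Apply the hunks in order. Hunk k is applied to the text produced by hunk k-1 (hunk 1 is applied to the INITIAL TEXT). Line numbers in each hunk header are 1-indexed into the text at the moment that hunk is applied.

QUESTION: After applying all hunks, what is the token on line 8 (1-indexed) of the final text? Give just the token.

Hunk 1: at line 6 remove [uelwf,xdw] add [adwo] -> 10 lines: rhu eyjq hqe xoh rgq aofl avl adwo vqjcn xsf
Hunk 2: at line 3 remove [xoh,rgq] add [mazlz] -> 9 lines: rhu eyjq hqe mazlz aofl avl adwo vqjcn xsf
Hunk 3: at line 3 remove [aofl,avl] add [lde,zxsnz,ldww] -> 10 lines: rhu eyjq hqe mazlz lde zxsnz ldww adwo vqjcn xsf
Hunk 4: at line 6 remove [ldww,adwo] add [rza] -> 9 lines: rhu eyjq hqe mazlz lde zxsnz rza vqjcn xsf
Hunk 5: at line 1 remove [hqe] add [wxl] -> 9 lines: rhu eyjq wxl mazlz lde zxsnz rza vqjcn xsf
Hunk 6: at line 4 remove [lde,zxsnz] add [jikqv,caznj,vkqj] -> 10 lines: rhu eyjq wxl mazlz jikqv caznj vkqj rza vqjcn xsf
Final line 8: rza

Answer: rza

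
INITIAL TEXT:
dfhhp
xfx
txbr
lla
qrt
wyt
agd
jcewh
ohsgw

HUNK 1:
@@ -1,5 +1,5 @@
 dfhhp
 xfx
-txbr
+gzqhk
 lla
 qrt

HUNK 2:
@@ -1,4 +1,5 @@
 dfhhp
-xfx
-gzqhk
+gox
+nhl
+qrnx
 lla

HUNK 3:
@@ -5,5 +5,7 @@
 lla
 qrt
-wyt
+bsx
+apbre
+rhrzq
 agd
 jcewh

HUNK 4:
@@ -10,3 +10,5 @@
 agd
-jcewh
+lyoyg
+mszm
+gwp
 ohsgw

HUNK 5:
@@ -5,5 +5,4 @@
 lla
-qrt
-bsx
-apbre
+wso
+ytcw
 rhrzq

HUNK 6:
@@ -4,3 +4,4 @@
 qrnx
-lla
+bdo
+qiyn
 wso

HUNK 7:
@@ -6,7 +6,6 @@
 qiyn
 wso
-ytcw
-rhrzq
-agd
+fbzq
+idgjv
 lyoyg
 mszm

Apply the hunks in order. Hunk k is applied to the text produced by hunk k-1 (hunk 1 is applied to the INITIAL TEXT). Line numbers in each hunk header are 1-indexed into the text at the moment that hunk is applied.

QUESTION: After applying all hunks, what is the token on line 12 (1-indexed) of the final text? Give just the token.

Hunk 1: at line 1 remove [txbr] add [gzqhk] -> 9 lines: dfhhp xfx gzqhk lla qrt wyt agd jcewh ohsgw
Hunk 2: at line 1 remove [xfx,gzqhk] add [gox,nhl,qrnx] -> 10 lines: dfhhp gox nhl qrnx lla qrt wyt agd jcewh ohsgw
Hunk 3: at line 5 remove [wyt] add [bsx,apbre,rhrzq] -> 12 lines: dfhhp gox nhl qrnx lla qrt bsx apbre rhrzq agd jcewh ohsgw
Hunk 4: at line 10 remove [jcewh] add [lyoyg,mszm,gwp] -> 14 lines: dfhhp gox nhl qrnx lla qrt bsx apbre rhrzq agd lyoyg mszm gwp ohsgw
Hunk 5: at line 5 remove [qrt,bsx,apbre] add [wso,ytcw] -> 13 lines: dfhhp gox nhl qrnx lla wso ytcw rhrzq agd lyoyg mszm gwp ohsgw
Hunk 6: at line 4 remove [lla] add [bdo,qiyn] -> 14 lines: dfhhp gox nhl qrnx bdo qiyn wso ytcw rhrzq agd lyoyg mszm gwp ohsgw
Hunk 7: at line 6 remove [ytcw,rhrzq,agd] add [fbzq,idgjv] -> 13 lines: dfhhp gox nhl qrnx bdo qiyn wso fbzq idgjv lyoyg mszm gwp ohsgw
Final line 12: gwp

Answer: gwp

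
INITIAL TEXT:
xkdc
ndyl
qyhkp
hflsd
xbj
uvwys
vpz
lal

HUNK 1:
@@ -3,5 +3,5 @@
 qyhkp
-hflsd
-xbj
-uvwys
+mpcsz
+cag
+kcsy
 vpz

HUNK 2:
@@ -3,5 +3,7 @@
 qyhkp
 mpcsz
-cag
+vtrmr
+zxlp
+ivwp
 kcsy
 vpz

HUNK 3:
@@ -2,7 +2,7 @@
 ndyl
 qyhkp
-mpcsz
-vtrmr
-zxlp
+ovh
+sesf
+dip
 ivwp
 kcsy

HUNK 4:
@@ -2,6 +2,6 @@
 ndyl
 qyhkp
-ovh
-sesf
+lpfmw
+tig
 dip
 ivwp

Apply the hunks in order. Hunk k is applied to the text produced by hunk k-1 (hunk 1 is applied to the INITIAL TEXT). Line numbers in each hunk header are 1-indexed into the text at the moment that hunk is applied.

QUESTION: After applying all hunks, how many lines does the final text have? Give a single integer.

Hunk 1: at line 3 remove [hflsd,xbj,uvwys] add [mpcsz,cag,kcsy] -> 8 lines: xkdc ndyl qyhkp mpcsz cag kcsy vpz lal
Hunk 2: at line 3 remove [cag] add [vtrmr,zxlp,ivwp] -> 10 lines: xkdc ndyl qyhkp mpcsz vtrmr zxlp ivwp kcsy vpz lal
Hunk 3: at line 2 remove [mpcsz,vtrmr,zxlp] add [ovh,sesf,dip] -> 10 lines: xkdc ndyl qyhkp ovh sesf dip ivwp kcsy vpz lal
Hunk 4: at line 2 remove [ovh,sesf] add [lpfmw,tig] -> 10 lines: xkdc ndyl qyhkp lpfmw tig dip ivwp kcsy vpz lal
Final line count: 10

Answer: 10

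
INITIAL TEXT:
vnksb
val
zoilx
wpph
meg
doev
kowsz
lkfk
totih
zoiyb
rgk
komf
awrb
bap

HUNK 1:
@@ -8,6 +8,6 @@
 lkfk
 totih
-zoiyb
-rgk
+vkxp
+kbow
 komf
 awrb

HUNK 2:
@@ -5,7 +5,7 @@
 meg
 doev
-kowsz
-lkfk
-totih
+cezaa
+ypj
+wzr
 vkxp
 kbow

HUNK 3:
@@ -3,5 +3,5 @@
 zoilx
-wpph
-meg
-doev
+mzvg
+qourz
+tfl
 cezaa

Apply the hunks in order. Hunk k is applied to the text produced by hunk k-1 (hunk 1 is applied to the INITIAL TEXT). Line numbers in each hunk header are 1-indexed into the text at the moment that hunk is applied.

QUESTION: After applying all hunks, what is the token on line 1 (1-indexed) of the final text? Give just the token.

Hunk 1: at line 8 remove [zoiyb,rgk] add [vkxp,kbow] -> 14 lines: vnksb val zoilx wpph meg doev kowsz lkfk totih vkxp kbow komf awrb bap
Hunk 2: at line 5 remove [kowsz,lkfk,totih] add [cezaa,ypj,wzr] -> 14 lines: vnksb val zoilx wpph meg doev cezaa ypj wzr vkxp kbow komf awrb bap
Hunk 3: at line 3 remove [wpph,meg,doev] add [mzvg,qourz,tfl] -> 14 lines: vnksb val zoilx mzvg qourz tfl cezaa ypj wzr vkxp kbow komf awrb bap
Final line 1: vnksb

Answer: vnksb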